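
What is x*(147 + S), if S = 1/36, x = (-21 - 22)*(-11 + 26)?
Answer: -1137995/12 ≈ -94833.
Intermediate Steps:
x = -645 (x = -43*15 = -645)
S = 1/36 ≈ 0.027778
x*(147 + S) = -645*(147 + 1/36) = -645*5293/36 = -1137995/12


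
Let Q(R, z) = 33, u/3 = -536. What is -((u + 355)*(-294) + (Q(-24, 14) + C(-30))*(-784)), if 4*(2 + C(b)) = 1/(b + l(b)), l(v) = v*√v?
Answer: (-344078*√30 + 5161268*I/15)/(√30 - I) ≈ -3.4408e+5 + 1.1543*I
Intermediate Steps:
u = -1608 (u = 3*(-536) = -1608)
l(v) = v^(3/2)
C(b) = -2 + 1/(4*(b + b^(3/2)))
-((u + 355)*(-294) + (Q(-24, 14) + C(-30))*(-784)) = -((-1608 + 355)*(-294) + (33 + (¼ - 2*(-30) - (-60)*I*√30)/(-30 + (-30)^(3/2)))*(-784)) = -(-1253*(-294) + (33 + (¼ + 60 - (-60)*I*√30)/(-30 - 30*I*√30))*(-784)) = -(368382 + (33 + (¼ + 60 + 60*I*√30)/(-30 - 30*I*√30))*(-784)) = -(368382 + (33 + (241/4 + 60*I*√30)/(-30 - 30*I*√30))*(-784)) = -(368382 + (-25872 - 784*(241/4 + 60*I*√30)/(-30 - 30*I*√30))) = -(342510 - 784*(241/4 + 60*I*√30)/(-30 - 30*I*√30)) = -342510 + 784*(241/4 + 60*I*√30)/(-30 - 30*I*√30)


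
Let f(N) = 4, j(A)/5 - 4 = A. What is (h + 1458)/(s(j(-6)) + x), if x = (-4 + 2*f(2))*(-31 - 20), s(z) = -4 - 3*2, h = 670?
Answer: -1064/107 ≈ -9.9439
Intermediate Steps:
j(A) = 20 + 5*A
s(z) = -10 (s(z) = -4 - 6 = -10)
x = -204 (x = (-4 + 2*4)*(-31 - 20) = (-4 + 8)*(-51) = 4*(-51) = -204)
(h + 1458)/(s(j(-6)) + x) = (670 + 1458)/(-10 - 204) = 2128/(-214) = 2128*(-1/214) = -1064/107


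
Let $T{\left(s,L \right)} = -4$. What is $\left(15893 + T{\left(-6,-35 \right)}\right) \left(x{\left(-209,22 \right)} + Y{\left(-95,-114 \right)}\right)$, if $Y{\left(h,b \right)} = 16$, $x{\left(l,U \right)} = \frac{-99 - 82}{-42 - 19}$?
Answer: $\frac{18383573}{61} \approx 3.0137 \cdot 10^{5}$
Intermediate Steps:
$x{\left(l,U \right)} = \frac{181}{61}$ ($x{\left(l,U \right)} = - \frac{181}{-61} = \left(-181\right) \left(- \frac{1}{61}\right) = \frac{181}{61}$)
$\left(15893 + T{\left(-6,-35 \right)}\right) \left(x{\left(-209,22 \right)} + Y{\left(-95,-114 \right)}\right) = \left(15893 - 4\right) \left(\frac{181}{61} + 16\right) = 15889 \cdot \frac{1157}{61} = \frac{18383573}{61}$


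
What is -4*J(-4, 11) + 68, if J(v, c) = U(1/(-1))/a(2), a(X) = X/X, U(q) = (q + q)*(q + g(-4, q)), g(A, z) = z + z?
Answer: 44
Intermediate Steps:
g(A, z) = 2*z
U(q) = 6*q² (U(q) = (q + q)*(q + 2*q) = (2*q)*(3*q) = 6*q²)
a(X) = 1
J(v, c) = 6 (J(v, c) = (6*(1/(-1))²)/1 = (6*(-1)²)*1 = (6*1)*1 = 6*1 = 6)
-4*J(-4, 11) + 68 = -4*6 + 68 = -24 + 68 = 44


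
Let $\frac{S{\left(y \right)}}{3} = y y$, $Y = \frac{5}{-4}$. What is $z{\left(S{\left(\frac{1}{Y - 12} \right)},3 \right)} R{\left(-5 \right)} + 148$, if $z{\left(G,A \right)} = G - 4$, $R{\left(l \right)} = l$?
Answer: $\frac{471672}{2809} \approx 167.91$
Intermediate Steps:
$Y = - \frac{5}{4}$ ($Y = 5 \left(- \frac{1}{4}\right) = - \frac{5}{4} \approx -1.25$)
$S{\left(y \right)} = 3 y^{2}$ ($S{\left(y \right)} = 3 y y = 3 y^{2}$)
$z{\left(G,A \right)} = -4 + G$
$z{\left(S{\left(\frac{1}{Y - 12} \right)},3 \right)} R{\left(-5 \right)} + 148 = \left(-4 + 3 \left(\frac{1}{- \frac{5}{4} - 12}\right)^{2}\right) \left(-5\right) + 148 = \left(-4 + 3 \left(\frac{1}{- \frac{53}{4}}\right)^{2}\right) \left(-5\right) + 148 = \left(-4 + 3 \left(- \frac{4}{53}\right)^{2}\right) \left(-5\right) + 148 = \left(-4 + 3 \cdot \frac{16}{2809}\right) \left(-5\right) + 148 = \left(-4 + \frac{48}{2809}\right) \left(-5\right) + 148 = \left(- \frac{11188}{2809}\right) \left(-5\right) + 148 = \frac{55940}{2809} + 148 = \frac{471672}{2809}$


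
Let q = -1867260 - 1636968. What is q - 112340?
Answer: -3616568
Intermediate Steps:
q = -3504228
q - 112340 = -3504228 - 112340 = -3616568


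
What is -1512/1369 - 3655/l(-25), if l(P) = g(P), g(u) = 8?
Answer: -5015791/10952 ≈ -457.98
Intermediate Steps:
l(P) = 8
-1512/1369 - 3655/l(-25) = -1512/1369 - 3655/8 = -5015791/10952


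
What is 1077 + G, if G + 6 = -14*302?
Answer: -3157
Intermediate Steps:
G = -4234 (G = -6 - 14*302 = -6 - 4228 = -4234)
1077 + G = 1077 - 4234 = -3157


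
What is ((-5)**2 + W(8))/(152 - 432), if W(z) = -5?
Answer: -1/14 ≈ -0.071429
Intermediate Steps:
((-5)**2 + W(8))/(152 - 432) = ((-5)**2 - 5)/(152 - 432) = (25 - 5)/(-280) = 20*(-1/280) = -1/14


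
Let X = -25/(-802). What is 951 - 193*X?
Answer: 757877/802 ≈ 944.98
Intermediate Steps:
X = 25/802 (X = -25*(-1/802) = 25/802 ≈ 0.031172)
951 - 193*X = 951 - 193*25/802 = 951 - 4825/802 = 757877/802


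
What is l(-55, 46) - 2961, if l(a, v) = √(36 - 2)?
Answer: -2961 + √34 ≈ -2955.2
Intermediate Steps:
l(a, v) = √34
l(-55, 46) - 2961 = √34 - 2961 = -2961 + √34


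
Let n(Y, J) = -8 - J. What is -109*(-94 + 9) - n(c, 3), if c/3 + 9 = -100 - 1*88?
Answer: 9276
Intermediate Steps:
c = -591 (c = -27 + 3*(-100 - 1*88) = -27 + 3*(-100 - 88) = -27 + 3*(-188) = -27 - 564 = -591)
-109*(-94 + 9) - n(c, 3) = -109*(-94 + 9) - (-8 - 1*3) = -109*(-85) - (-8 - 3) = 9265 - 1*(-11) = 9265 + 11 = 9276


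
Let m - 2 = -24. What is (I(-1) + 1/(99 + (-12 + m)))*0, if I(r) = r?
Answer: 0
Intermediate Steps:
m = -22 (m = 2 - 24 = -22)
(I(-1) + 1/(99 + (-12 + m)))*0 = (-1 + 1/(99 + (-12 - 22)))*0 = (-1 + 1/(99 - 34))*0 = (-1 + 1/65)*0 = -64/65*0 = 0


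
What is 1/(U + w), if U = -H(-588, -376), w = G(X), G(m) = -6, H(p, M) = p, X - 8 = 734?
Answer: 1/582 ≈ 0.0017182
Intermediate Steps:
X = 742 (X = 8 + 734 = 742)
w = -6
U = 588 (U = -1*(-588) = 588)
1/(U + w) = 1/(588 - 6) = 1/582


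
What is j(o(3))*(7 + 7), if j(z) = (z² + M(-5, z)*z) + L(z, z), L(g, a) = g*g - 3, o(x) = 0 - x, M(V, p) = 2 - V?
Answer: -84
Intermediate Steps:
o(x) = -x
L(g, a) = -3 + g² (L(g, a) = g² - 3 = -3 + g²)
j(z) = -3 + 2*z² + 7*z (j(z) = (z² + (2 - 1*(-5))*z) + (-3 + z²) = (z² + (2 + 5)*z) + (-3 + z²) = (z² + 7*z) + (-3 + z²) = -3 + 2*z² + 7*z)
j(o(3))*(7 + 7) = (-3 + 2*(-1*3)² + 7*(-1*3))*(7 + 7) = (-3 + 2*(-3)² + 7*(-3))*14 = (-3 + 2*9 - 21)*14 = (-3 + 18 - 21)*14 = -6*14 = -84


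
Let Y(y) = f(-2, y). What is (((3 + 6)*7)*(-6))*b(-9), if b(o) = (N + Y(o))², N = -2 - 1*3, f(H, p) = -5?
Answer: -37800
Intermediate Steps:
Y(y) = -5
N = -5 (N = -2 - 3 = -5)
b(o) = 100 (b(o) = (-5 - 5)² = (-10)² = 100)
(((3 + 6)*7)*(-6))*b(-9) = (((3 + 6)*7)*(-6))*100 = ((9*7)*(-6))*100 = (63*(-6))*100 = -378*100 = -37800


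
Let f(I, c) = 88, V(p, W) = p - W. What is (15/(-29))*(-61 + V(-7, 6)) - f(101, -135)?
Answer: -1442/29 ≈ -49.724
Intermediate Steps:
(15/(-29))*(-61 + V(-7, 6)) - f(101, -135) = (15/(-29))*(-61 + (-7 - 1*6)) - 1*88 = (15*(-1/29))*(-61 + (-7 - 6)) - 88 = -15*(-61 - 13)/29 - 88 = -15/29*(-74) - 88 = 1110/29 - 88 = -1442/29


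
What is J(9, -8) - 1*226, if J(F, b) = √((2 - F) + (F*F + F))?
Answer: -226 + √83 ≈ -216.89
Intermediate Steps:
J(F, b) = √(2 + F²) (J(F, b) = √((2 - F) + (F² + F)) = √((2 - F) + (F + F²)) = √(2 + F²))
J(9, -8) - 1*226 = √(2 + 9²) - 1*226 = √(2 + 81) - 226 = √83 - 226 = -226 + √83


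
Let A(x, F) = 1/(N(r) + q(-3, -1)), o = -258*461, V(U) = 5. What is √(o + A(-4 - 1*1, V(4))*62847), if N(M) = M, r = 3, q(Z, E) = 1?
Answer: I*√412905/2 ≈ 321.29*I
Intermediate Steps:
o = -118938
A(x, F) = ¼ (A(x, F) = 1/(3 + 1) = 1/4 = ¼)
√(o + A(-4 - 1*1, V(4))*62847) = √(-118938 + (¼)*62847) = √(-118938 + 62847/4) = √(-412905/4) = I*√412905/2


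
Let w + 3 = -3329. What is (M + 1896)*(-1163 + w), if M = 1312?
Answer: -14419960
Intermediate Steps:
w = -3332 (w = -3 - 3329 = -3332)
(M + 1896)*(-1163 + w) = (1312 + 1896)*(-1163 - 3332) = 3208*(-4495) = -14419960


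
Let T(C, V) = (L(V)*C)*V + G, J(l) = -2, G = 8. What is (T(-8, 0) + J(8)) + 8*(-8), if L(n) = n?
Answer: -58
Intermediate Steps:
T(C, V) = 8 + C*V² (T(C, V) = (V*C)*V + 8 = (C*V)*V + 8 = C*V² + 8 = 8 + C*V²)
(T(-8, 0) + J(8)) + 8*(-8) = ((8 - 8*0²) - 2) + 8*(-8) = ((8 - 8*0) - 2) - 64 = ((8 + 0) - 2) - 64 = (8 - 2) - 64 = 6 - 64 = -58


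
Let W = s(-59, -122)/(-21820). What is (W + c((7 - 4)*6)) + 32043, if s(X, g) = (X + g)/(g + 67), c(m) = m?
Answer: 38476405919/1200100 ≈ 32061.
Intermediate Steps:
s(X, g) = (X + g)/(67 + g)
W = -181/1200100 (W = ((-59 - 122)/(67 - 122))/(-21820) = (-181/(-55))*(-1/21820) = -1/55*(-181)*(-1/21820) = (181/55)*(-1/21820) = -181/1200100 ≈ -0.00015082)
(W + c((7 - 4)*6)) + 32043 = (-181/1200100 + (7 - 4)*6) + 32043 = (-181/1200100 + 3*6) + 32043 = (-181/1200100 + 18) + 32043 = 21601619/1200100 + 32043 = 38476405919/1200100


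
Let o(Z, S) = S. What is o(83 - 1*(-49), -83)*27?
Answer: -2241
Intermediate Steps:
o(83 - 1*(-49), -83)*27 = -83*27 = -2241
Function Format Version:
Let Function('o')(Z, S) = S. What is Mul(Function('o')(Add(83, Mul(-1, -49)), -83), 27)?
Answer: -2241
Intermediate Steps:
Mul(Function('o')(Add(83, Mul(-1, -49)), -83), 27) = Mul(-83, 27) = -2241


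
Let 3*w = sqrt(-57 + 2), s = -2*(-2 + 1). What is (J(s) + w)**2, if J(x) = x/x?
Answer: (3 + I*sqrt(55))**2/9 ≈ -5.1111 + 4.9441*I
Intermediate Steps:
s = 2 (s = -2*(-1) = 2)
J(x) = 1
w = I*sqrt(55)/3 (w = sqrt(-57 + 2)/3 = sqrt(-55)/3 = (I*sqrt(55))/3 = I*sqrt(55)/3 ≈ 2.4721*I)
(J(s) + w)**2 = (1 + I*sqrt(55)/3)**2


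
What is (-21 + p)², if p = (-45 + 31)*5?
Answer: 8281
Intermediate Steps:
p = -70 (p = -14*5 = -70)
(-21 + p)² = (-21 - 70)² = (-91)² = 8281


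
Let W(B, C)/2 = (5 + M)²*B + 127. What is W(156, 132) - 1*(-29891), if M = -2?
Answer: 32953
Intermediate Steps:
W(B, C) = 254 + 18*B (W(B, C) = 2*((5 - 2)²*B + 127) = 2*(3²*B + 127) = 2*(9*B + 127) = 2*(127 + 9*B) = 254 + 18*B)
W(156, 132) - 1*(-29891) = (254 + 18*156) - 1*(-29891) = (254 + 2808) + 29891 = 3062 + 29891 = 32953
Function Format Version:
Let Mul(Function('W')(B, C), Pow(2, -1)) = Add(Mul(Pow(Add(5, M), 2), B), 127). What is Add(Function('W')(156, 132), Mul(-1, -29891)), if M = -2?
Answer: 32953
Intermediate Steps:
Function('W')(B, C) = Add(254, Mul(18, B)) (Function('W')(B, C) = Mul(2, Add(Mul(Pow(Add(5, -2), 2), B), 127)) = Mul(2, Add(Mul(Pow(3, 2), B), 127)) = Mul(2, Add(Mul(9, B), 127)) = Mul(2, Add(127, Mul(9, B))) = Add(254, Mul(18, B)))
Add(Function('W')(156, 132), Mul(-1, -29891)) = Add(Add(254, Mul(18, 156)), Mul(-1, -29891)) = Add(Add(254, 2808), 29891) = Add(3062, 29891) = 32953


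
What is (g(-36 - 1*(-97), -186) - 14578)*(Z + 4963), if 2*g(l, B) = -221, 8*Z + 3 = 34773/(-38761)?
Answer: -5650723558297/77522 ≈ -7.2892e+7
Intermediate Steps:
Z = -18882/38761 (Z = -3/8 + (34773/(-38761))/8 = -3/8 + (34773*(-1/38761))/8 = -3/8 + (⅛)*(-34773/38761) = -3/8 - 34773/310088 = -18882/38761 ≈ -0.48714)
g(l, B) = -221/2 (g(l, B) = (½)*(-221) = -221/2)
(g(-36 - 1*(-97), -186) - 14578)*(Z + 4963) = (-221/2 - 14578)*(-18882/38761 + 4963) = -29377/2*192351961/38761 = -5650723558297/77522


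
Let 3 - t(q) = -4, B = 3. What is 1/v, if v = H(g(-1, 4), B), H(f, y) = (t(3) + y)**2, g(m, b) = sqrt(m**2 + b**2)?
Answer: 1/100 ≈ 0.010000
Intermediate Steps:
t(q) = 7 (t(q) = 3 - 1*(-4) = 3 + 4 = 7)
g(m, b) = sqrt(b**2 + m**2)
H(f, y) = (7 + y)**2
v = 100 (v = (7 + 3)**2 = 10**2 = 100)
1/v = 1/100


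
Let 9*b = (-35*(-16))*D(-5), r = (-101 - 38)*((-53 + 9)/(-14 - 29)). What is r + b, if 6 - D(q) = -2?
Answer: 137596/387 ≈ 355.55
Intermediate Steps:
D(q) = 8 (D(q) = 6 - 1*(-2) = 6 + 2 = 8)
r = -6116/43 (r = -(-6116)/(-43) = -(-6116)*(-1)/43 = -139*44/43 = -6116/43 ≈ -142.23)
b = 4480/9 (b = (-35*(-16)*8)/9 = (560*8)/9 = (1/9)*4480 = 4480/9 ≈ 497.78)
r + b = -6116/43 + 4480/9 = 137596/387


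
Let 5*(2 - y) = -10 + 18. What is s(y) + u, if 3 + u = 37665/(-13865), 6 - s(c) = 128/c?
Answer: -886574/2773 ≈ -319.72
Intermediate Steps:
y = ⅖ (y = 2 - (-10 + 18)/5 = 2 - ⅕*8 = 2 - 8/5 = ⅖ ≈ 0.40000)
s(c) = 6 - 128/c
u = -15852/2773 (u = -3 + 37665/(-13865) = -3 + 37665*(-1/13865) = -3 - 7533/2773 = -15852/2773 ≈ -5.7166)
s(y) + u = (6 - 128/⅖) - 15852/2773 = (6 - 128*5/2) - 15852/2773 = (6 - 320) - 15852/2773 = -314 - 15852/2773 = -886574/2773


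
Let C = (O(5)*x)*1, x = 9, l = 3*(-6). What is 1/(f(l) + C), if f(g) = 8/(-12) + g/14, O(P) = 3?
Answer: 21/526 ≈ 0.039924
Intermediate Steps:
l = -18
C = 27 (C = (3*9)*1 = 27*1 = 27)
f(g) = -2/3 + g/14 (f(g) = 8*(-1/12) + g*(1/14) = -2/3 + g/14)
1/(f(l) + C) = 1/((-2/3 + (1/14)*(-18)) + 27) = 1/((-2/3 - 9/7) + 27) = 1/(-41/21 + 27) = 1/(526/21) = 21/526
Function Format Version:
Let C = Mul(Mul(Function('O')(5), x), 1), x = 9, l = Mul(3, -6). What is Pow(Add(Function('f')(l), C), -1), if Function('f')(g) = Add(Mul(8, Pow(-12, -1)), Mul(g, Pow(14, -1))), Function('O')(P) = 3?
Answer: Rational(21, 526) ≈ 0.039924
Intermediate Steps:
l = -18
C = 27 (C = Mul(Mul(3, 9), 1) = Mul(27, 1) = 27)
Function('f')(g) = Add(Rational(-2, 3), Mul(Rational(1, 14), g)) (Function('f')(g) = Add(Mul(8, Rational(-1, 12)), Mul(g, Rational(1, 14))) = Add(Rational(-2, 3), Mul(Rational(1, 14), g)))
Pow(Add(Function('f')(l), C), -1) = Pow(Add(Add(Rational(-2, 3), Mul(Rational(1, 14), -18)), 27), -1) = Pow(Add(Add(Rational(-2, 3), Rational(-9, 7)), 27), -1) = Pow(Add(Rational(-41, 21), 27), -1) = Pow(Rational(526, 21), -1) = Rational(21, 526)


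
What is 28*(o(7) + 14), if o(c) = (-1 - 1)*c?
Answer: 0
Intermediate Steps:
o(c) = -2*c
28*(o(7) + 14) = 28*(-2*7 + 14) = 28*(-14 + 14) = 28*0 = 0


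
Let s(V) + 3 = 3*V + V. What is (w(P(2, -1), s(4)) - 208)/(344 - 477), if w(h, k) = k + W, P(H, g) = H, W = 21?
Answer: 174/133 ≈ 1.3083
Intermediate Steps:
s(V) = -3 + 4*V (s(V) = -3 + (3*V + V) = -3 + 4*V)
w(h, k) = 21 + k (w(h, k) = k + 21 = 21 + k)
(w(P(2, -1), s(4)) - 208)/(344 - 477) = ((21 + (-3 + 4*4)) - 208)/(344 - 477) = ((21 + (-3 + 16)) - 208)/(-133) = ((21 + 13) - 208)*(-1/133) = (34 - 208)*(-1/133) = -174*(-1/133) = 174/133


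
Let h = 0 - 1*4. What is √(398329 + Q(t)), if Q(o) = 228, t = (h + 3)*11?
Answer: √398557 ≈ 631.31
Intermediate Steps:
h = -4 (h = 0 - 4 = -4)
t = -11 (t = (-4 + 3)*11 = -1*11 = -11)
√(398329 + Q(t)) = √(398329 + 228) = √398557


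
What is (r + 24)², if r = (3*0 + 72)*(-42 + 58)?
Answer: 1382976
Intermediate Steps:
r = 1152 (r = (0 + 72)*16 = 72*16 = 1152)
(r + 24)² = (1152 + 24)² = 1176² = 1382976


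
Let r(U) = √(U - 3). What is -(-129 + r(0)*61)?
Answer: 129 - 61*I*√3 ≈ 129.0 - 105.66*I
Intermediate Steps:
r(U) = √(-3 + U)
-(-129 + r(0)*61) = -(-129 + √(-3 + 0)*61) = -(-129 + √(-3)*61) = -(-129 + (I*√3)*61) = -(-129 + 61*I*√3) = 129 - 61*I*√3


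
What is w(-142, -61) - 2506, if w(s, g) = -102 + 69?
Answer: -2539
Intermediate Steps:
w(s, g) = -33
w(-142, -61) - 2506 = -33 - 2506 = -2539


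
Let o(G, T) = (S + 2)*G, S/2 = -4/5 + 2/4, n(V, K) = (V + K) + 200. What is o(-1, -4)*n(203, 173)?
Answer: -4032/5 ≈ -806.40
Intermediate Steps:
n(V, K) = 200 + K + V (n(V, K) = (K + V) + 200 = 200 + K + V)
S = -⅗ (S = 2*(-4/5 + 2/4) = 2*(-4*⅕ + 2*(¼)) = 2*(-⅘ + ½) = 2*(-3/10) = -⅗ ≈ -0.60000)
o(G, T) = 7*G/5 (o(G, T) = (-⅗ + 2)*G = 7*G/5)
o(-1, -4)*n(203, 173) = ((7/5)*(-1))*(200 + 173 + 203) = -7/5*576 = -4032/5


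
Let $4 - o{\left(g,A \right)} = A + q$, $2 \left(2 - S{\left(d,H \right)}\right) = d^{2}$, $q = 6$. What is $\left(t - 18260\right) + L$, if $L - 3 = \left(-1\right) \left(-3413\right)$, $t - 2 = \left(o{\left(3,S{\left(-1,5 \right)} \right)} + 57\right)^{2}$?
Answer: $- \frac{47919}{4} \approx -11980.0$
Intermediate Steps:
$S{\left(d,H \right)} = 2 - \frac{d^{2}}{2}$
$o{\left(g,A \right)} = -2 - A$ ($o{\left(g,A \right)} = 4 - \left(A + 6\right) = 4 - \left(6 + A\right) = -2 - A$)
$t = \frac{11457}{4}$ ($t = 2 + \left(\left(-2 - \left(2 - \frac{\left(-1\right)^{2}}{2}\right)\right) + 57\right)^{2} = 2 + \left(\left(-2 - \left(2 - \frac{1}{2}\right)\right) + 57\right)^{2} = 2 + \left(\left(-2 - \frac{3}{2}\right) + 57\right)^{2} = 2 + \left(- \frac{7}{2} + 57\right)^{2} = 2 + \left(\frac{107}{2}\right)^{2} = 2 + \frac{11449}{4} = \frac{11457}{4} \approx 2864.3$)
$L = 3416$ ($L = 3 - -3413 = 3 + 3413 = 3416$)
$\left(t - 18260\right) + L = \left(\frac{11457}{4} - 18260\right) + 3416 = - \frac{61583}{4} + 3416 = - \frac{47919}{4}$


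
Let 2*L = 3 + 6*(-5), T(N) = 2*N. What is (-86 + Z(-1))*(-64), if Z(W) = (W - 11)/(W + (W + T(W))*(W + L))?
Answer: 469376/85 ≈ 5522.1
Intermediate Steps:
L = -27/2 (L = (3 + 6*(-5))/2 = (3 - 30)/2 = (1/2)*(-27) = -27/2 ≈ -13.500)
Z(W) = (-11 + W)/(W + 3*W*(-27/2 + W)) (Z(W) = (W - 11)/(W + (W + 2*W)*(W - 27/2)) = (-11 + W)/(W + (3*W)*(-27/2 + W)) = (-11 + W)/(W + 3*W*(-27/2 + W)))
(-86 + Z(-1))*(-64) = (-86 + 2*(-11 - 1)/(-1*(-79 + 6*(-1))))*(-64) = (-86 + 2*(-1)*(-12)/(-79 - 6))*(-64) = (-86 + 2*(-1)*(-12)/(-85))*(-64) = (-86 + 2*(-1)*(-1/85)*(-12))*(-64) = (-86 - 24/85)*(-64) = -7334/85*(-64) = 469376/85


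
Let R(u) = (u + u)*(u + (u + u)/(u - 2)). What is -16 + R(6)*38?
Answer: 4088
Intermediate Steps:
R(u) = 2*u*(u + 2*u/(-2 + u)) (R(u) = (2*u)*(u + (2*u)/(-2 + u)) = (2*u)*(u + 2*u/(-2 + u)) = 2*u*(u + 2*u/(-2 + u)))
-16 + R(6)*38 = -16 + (2*6**3/(-2 + 6))*38 = -16 + (2*216/4)*38 = -16 + (2*216*(1/4))*38 = -16 + 108*38 = -16 + 4104 = 4088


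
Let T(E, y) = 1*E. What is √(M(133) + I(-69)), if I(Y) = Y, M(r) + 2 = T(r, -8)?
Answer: √62 ≈ 7.8740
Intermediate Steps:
T(E, y) = E
M(r) = -2 + r
√(M(133) + I(-69)) = √((-2 + 133) - 69) = √(131 - 69) = √62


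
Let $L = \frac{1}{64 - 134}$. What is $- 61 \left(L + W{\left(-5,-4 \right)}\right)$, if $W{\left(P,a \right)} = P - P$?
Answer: $\frac{61}{70} \approx 0.87143$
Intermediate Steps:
$W{\left(P,a \right)} = 0$
$L = - \frac{1}{70}$ ($L = \frac{1}{-70} = - \frac{1}{70} \approx -0.014286$)
$- 61 \left(L + W{\left(-5,-4 \right)}\right) = - 61 \left(- \frac{1}{70} + 0\right) = \left(-61\right) \left(- \frac{1}{70}\right) = \frac{61}{70}$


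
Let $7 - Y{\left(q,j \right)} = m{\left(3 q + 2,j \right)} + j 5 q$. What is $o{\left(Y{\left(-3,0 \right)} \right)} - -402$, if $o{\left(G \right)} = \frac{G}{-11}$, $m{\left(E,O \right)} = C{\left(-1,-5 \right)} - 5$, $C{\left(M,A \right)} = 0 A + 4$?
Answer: $\frac{4414}{11} \approx 401.27$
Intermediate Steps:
$C{\left(M,A \right)} = 4$ ($C{\left(M,A \right)} = 0 + 4 = 4$)
$m{\left(E,O \right)} = -1$ ($m{\left(E,O \right)} = 4 - 5 = -1$)
$Y{\left(q,j \right)} = 8 - 5 j q$ ($Y{\left(q,j \right)} = 7 - \left(-1 + j 5 q\right) = 7 - \left(-1 + 5 j q\right) = 8 - 5 j q$)
$o{\left(G \right)} = - \frac{G}{11}$ ($o{\left(G \right)} = G \left(- \frac{1}{11}\right) = - \frac{G}{11}$)
$o{\left(Y{\left(-3,0 \right)} \right)} - -402 = - \frac{8 - 0 \left(-3\right)}{11} - -402 = - \frac{8 + 0}{11} + 402 = \left(- \frac{1}{11}\right) 8 + 402 = - \frac{8}{11} + 402 = \frac{4414}{11}$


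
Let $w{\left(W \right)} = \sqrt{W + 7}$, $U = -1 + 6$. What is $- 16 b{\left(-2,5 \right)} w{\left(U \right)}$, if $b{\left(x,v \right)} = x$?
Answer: $64 \sqrt{3} \approx 110.85$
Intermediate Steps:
$U = 5$
$w{\left(W \right)} = \sqrt{7 + W}$
$- 16 b{\left(-2,5 \right)} w{\left(U \right)} = \left(-16\right) \left(-2\right) \sqrt{7 + 5} = 32 \sqrt{12} = 32 \cdot 2 \sqrt{3} = 64 \sqrt{3}$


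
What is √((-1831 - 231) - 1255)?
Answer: I*√3317 ≈ 57.593*I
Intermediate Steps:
√((-1831 - 231) - 1255) = √(-2062 - 1255) = √(-3317) = I*√3317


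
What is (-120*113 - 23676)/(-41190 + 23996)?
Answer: 18618/8597 ≈ 2.1656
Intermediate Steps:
(-120*113 - 23676)/(-41190 + 23996) = (-13560 - 23676)/(-17194) = -37236*(-1/17194) = 18618/8597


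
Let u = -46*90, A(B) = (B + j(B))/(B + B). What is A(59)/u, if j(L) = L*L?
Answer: -1/138 ≈ -0.0072464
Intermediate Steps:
j(L) = L²
A(B) = (B + B²)/(2*B) (A(B) = (B + B²)/(B + B) = (B + B²)/((2*B)) = (B + B²)*(1/(2*B)) = (B + B²)/(2*B))
u = -4140
A(59)/u = (½ + (½)*59)/(-4140) = (½ + 59/2)*(-1/4140) = 30*(-1/4140) = -1/138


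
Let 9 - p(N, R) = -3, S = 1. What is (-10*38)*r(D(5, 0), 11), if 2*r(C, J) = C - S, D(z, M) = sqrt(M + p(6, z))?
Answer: 190 - 380*sqrt(3) ≈ -468.18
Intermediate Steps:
p(N, R) = 12 (p(N, R) = 9 - 1*(-3) = 9 + 3 = 12)
D(z, M) = sqrt(12 + M) (D(z, M) = sqrt(M + 12) = sqrt(12 + M))
r(C, J) = -1/2 + C/2 (r(C, J) = (C - 1*1)/2 = (C - 1)/2 = (-1 + C)/2 = -1/2 + C/2)
(-10*38)*r(D(5, 0), 11) = (-10*38)*(-1/2 + sqrt(12 + 0)/2) = -380*(-1/2 + sqrt(12)/2) = -380*(-1/2 + (2*sqrt(3))/2) = -380*(-1/2 + sqrt(3)) = 190 - 380*sqrt(3)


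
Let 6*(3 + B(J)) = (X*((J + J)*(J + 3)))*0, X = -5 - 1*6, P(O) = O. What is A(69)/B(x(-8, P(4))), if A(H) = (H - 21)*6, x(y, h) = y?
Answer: -96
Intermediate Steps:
X = -11 (X = -5 - 6 = -11)
A(H) = -126 + 6*H (A(H) = (-21 + H)*6 = -126 + 6*H)
B(J) = -3 (B(J) = -3 + (-11*(J + J)*(J + 3)*0)/6 = -3 + (-11*2*J*(3 + J)*0)/6 = -3 + (-22*J*(3 + J)*0)/6 = -3 + (⅙)*0 = -3 + 0 = -3)
A(69)/B(x(-8, P(4))) = (-126 + 6*69)/(-3) = (-126 + 414)*(-⅓) = 288*(-⅓) = -96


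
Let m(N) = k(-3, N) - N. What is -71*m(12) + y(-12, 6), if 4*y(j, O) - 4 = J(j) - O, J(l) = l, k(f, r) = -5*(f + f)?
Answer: -2563/2 ≈ -1281.5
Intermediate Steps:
k(f, r) = -10*f
y(j, O) = 1 - O/4 + j/4 (y(j, O) = 1 + (j - O)/4 = 1 + (-O/4 + j/4) = 1 - O/4 + j/4)
m(N) = 30 - N (m(N) = -10*(-3) - N = 30 - N)
-71*m(12) + y(-12, 6) = -71*(30 - 1*12) + (1 - ¼*6 + (¼)*(-12)) = -71*(30 - 12) + (1 - 3/2 - 3) = -71*18 - 7/2 = -1278 - 7/2 = -2563/2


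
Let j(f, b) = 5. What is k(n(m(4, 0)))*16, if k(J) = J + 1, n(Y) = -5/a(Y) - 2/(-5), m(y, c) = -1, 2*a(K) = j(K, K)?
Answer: -48/5 ≈ -9.6000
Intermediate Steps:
a(K) = 5/2 (a(K) = (½)*5 = 5/2)
n(Y) = -8/5 (n(Y) = -5/5/2 - 2/(-5) = -5*⅖ - 2*(-⅕) = -2 + ⅖ = -8/5)
k(J) = 1 + J
k(n(m(4, 0)))*16 = (1 - 8/5)*16 = -⅗*16 = -48/5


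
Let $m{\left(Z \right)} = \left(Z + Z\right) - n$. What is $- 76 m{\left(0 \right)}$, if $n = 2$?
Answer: $152$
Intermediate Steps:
$m{\left(Z \right)} = -2 + 2 Z$ ($m{\left(Z \right)} = \left(Z + Z\right) - 2 = 2 Z - 2 = -2 + 2 Z$)
$- 76 m{\left(0 \right)} = - 76 \left(-2 + 2 \cdot 0\right) = - 76 \left(-2 + 0\right) = \left(-76\right) \left(-2\right) = 152$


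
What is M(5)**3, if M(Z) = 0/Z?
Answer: 0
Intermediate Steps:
M(Z) = 0
M(5)**3 = 0**3 = 0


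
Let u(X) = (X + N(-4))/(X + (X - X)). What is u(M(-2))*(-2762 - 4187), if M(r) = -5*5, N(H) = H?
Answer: -201521/25 ≈ -8060.8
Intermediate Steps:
M(r) = -25
u(X) = (-4 + X)/X (u(X) = (X - 4)/(X + (X - X)) = (-4 + X)/(X + 0) = (-4 + X)/X)
u(M(-2))*(-2762 - 4187) = ((-4 - 25)/(-25))*(-2762 - 4187) = -1/25*(-29)*(-6949) = (29/25)*(-6949) = -201521/25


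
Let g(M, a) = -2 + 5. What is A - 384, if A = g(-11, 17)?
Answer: -381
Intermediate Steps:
g(M, a) = 3
A = 3
A - 384 = 3 - 384 = -381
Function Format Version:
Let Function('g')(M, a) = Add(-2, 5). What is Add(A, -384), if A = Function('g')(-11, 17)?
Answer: -381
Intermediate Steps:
Function('g')(M, a) = 3
A = 3
Add(A, -384) = Add(3, -384) = -381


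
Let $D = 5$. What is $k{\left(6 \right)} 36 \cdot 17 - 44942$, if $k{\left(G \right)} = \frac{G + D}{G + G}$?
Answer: $-44381$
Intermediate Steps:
$k{\left(G \right)} = \frac{5 + G}{2 G}$ ($k{\left(G \right)} = \frac{G + 5}{G + G} = \frac{5 + G}{2 G}$)
$k{\left(6 \right)} 36 \cdot 17 - 44942 = \frac{5 + 6}{2 \cdot 6} \cdot 36 \cdot 17 - 44942 = \frac{1}{2} \cdot \frac{1}{6} \cdot 11 \cdot 36 \cdot 17 - 44942 = \frac{11}{12} \cdot 36 \cdot 17 - 44942 = 33 \cdot 17 - 44942 = 561 - 44942 = -44381$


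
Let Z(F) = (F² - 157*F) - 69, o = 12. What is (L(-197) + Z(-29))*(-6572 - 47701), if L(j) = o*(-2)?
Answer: -287701173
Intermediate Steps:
Z(F) = -69 + F² - 157*F
L(j) = -24 (L(j) = 12*(-2) = -24)
(L(-197) + Z(-29))*(-6572 - 47701) = (-24 + (-69 + (-29)² - 157*(-29)))*(-6572 - 47701) = (-24 + (-69 + 841 + 4553))*(-54273) = (-24 + 5325)*(-54273) = 5301*(-54273) = -287701173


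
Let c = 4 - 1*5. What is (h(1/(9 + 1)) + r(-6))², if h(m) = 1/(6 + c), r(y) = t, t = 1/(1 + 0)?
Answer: 36/25 ≈ 1.4400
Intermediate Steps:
c = -1 (c = 4 - 5 = -1)
t = 1 (t = 1/1 = 1)
r(y) = 1
h(m) = ⅕ (h(m) = 1/(6 - 1) = 1/5 = ⅕)
(h(1/(9 + 1)) + r(-6))² = (⅕ + 1)² = (6/5)² = 36/25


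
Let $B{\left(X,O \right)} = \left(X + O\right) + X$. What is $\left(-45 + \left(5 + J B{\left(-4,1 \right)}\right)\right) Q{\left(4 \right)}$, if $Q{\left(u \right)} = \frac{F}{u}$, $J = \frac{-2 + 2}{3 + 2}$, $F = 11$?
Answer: $-110$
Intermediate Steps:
$B{\left(X,O \right)} = O + 2 X$ ($B{\left(X,O \right)} = \left(O + X\right) + X = O + 2 X$)
$J = 0$ ($J = \frac{0}{5} = 0 \cdot \frac{1}{5} = 0$)
$Q{\left(u \right)} = \frac{11}{u}$
$\left(-45 + \left(5 + J B{\left(-4,1 \right)}\right)\right) Q{\left(4 \right)} = \left(-45 + \left(5 + 0 \left(1 + 2 \left(-4\right)\right)\right)\right) \frac{11}{4} = \left(-45 + \left(5 + 0 \left(1 - 8\right)\right)\right) 11 \cdot \frac{1}{4} = \left(-45 + \left(5 + 0 \left(-7\right)\right)\right) \frac{11}{4} = \left(-45 + \left(5 + 0\right)\right) \frac{11}{4} = \left(-45 + 5\right) \frac{11}{4} = \left(-40\right) \frac{11}{4} = -110$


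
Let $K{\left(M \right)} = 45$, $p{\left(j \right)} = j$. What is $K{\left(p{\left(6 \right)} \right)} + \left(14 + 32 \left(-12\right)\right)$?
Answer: $-325$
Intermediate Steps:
$K{\left(p{\left(6 \right)} \right)} + \left(14 + 32 \left(-12\right)\right) = 45 + \left(14 + 32 \left(-12\right)\right) = 45 + \left(14 - 384\right) = 45 - 370 = -325$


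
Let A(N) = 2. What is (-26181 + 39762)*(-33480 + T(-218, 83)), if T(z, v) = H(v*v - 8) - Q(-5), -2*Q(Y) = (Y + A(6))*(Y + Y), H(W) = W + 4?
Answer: -360982980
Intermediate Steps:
H(W) = 4 + W
Q(Y) = -Y*(2 + Y) (Q(Y) = -(Y + 2)*(Y + Y)/2 = -(2 + Y)*2*Y/2 = -Y*(2 + Y))
T(z, v) = 11 + v² (T(z, v) = (4 + (v*v - 8)) - (-1)*(-5)*(2 - 5) = (4 + (v² - 8)) - (-1)*(-5)*(-3) = (4 + (-8 + v²)) - 1*(-15) = (-4 + v²) + 15 = 11 + v²)
(-26181 + 39762)*(-33480 + T(-218, 83)) = (-26181 + 39762)*(-33480 + (11 + 83²)) = 13581*(-33480 + (11 + 6889)) = 13581*(-33480 + 6900) = 13581*(-26580) = -360982980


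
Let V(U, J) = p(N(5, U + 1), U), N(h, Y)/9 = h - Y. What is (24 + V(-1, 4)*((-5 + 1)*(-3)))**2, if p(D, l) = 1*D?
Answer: 318096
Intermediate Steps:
N(h, Y) = -9*Y + 9*h (N(h, Y) = 9*(h - Y) = -9*Y + 9*h)
p(D, l) = D
V(U, J) = 36 - 9*U (V(U, J) = -9*(U + 1) + 9*5 = -9*(1 + U) + 45 = (-9 - 9*U) + 45 = 36 - 9*U)
(24 + V(-1, 4)*((-5 + 1)*(-3)))**2 = (24 + (36 - 9*(-1))*((-5 + 1)*(-3)))**2 = (24 + (36 + 9)*(-4*(-3)))**2 = (24 + 45*12)**2 = (24 + 540)**2 = 564**2 = 318096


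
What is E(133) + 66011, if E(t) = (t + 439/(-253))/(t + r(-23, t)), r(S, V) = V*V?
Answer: 148820693918/2254483 ≈ 66011.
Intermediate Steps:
r(S, V) = V²
E(t) = (-439/253 + t)/(t + t²) (E(t) = (t + 439/(-253))/(t + t²) = (t + 439*(-1/253))/(t + t²) = (t - 439/253)/(t + t²) = (-439/253 + t)/(t + t²))
E(133) + 66011 = (-439/253 + 133)/(133*(1 + 133)) + 66011 = (1/133)*(33210/253)/134 + 66011 = (1/133)*(1/134)*(33210/253) + 66011 = 16605/2254483 + 66011 = 148820693918/2254483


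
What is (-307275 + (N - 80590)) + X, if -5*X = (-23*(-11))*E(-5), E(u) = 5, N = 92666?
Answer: -295452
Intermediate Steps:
X = -253 (X = -(-23*(-11))*5/5 = -253*5/5 = -⅕*1265 = -253)
(-307275 + (N - 80590)) + X = (-307275 + (92666 - 80590)) - 253 = (-307275 + 12076) - 253 = -295199 - 253 = -295452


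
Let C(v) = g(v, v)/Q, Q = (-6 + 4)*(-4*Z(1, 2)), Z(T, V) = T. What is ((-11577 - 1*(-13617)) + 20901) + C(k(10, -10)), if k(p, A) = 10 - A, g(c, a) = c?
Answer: 45887/2 ≈ 22944.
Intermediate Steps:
Q = 8 (Q = (-6 + 4)*(-4*1) = -2*(-4) = 8)
C(v) = v/8
((-11577 - 1*(-13617)) + 20901) + C(k(10, -10)) = ((-11577 - 1*(-13617)) + 20901) + (10 - 1*(-10))/8 = ((-11577 + 13617) + 20901) + (10 + 10)/8 = (2040 + 20901) + (⅛)*20 = 22941 + 5/2 = 45887/2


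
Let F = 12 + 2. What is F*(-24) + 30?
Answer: -306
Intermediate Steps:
F = 14
F*(-24) + 30 = 14*(-24) + 30 = -336 + 30 = -306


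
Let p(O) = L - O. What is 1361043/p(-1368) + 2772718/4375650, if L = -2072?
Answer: -2976747904739/1540228800 ≈ -1932.7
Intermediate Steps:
p(O) = -2072 - O
1361043/p(-1368) + 2772718/4375650 = 1361043/(-2072 - 1*(-1368)) + 2772718/4375650 = 1361043/(-2072 + 1368) + 2772718*(1/4375650) = 1361043/(-704) + 1386359/2187825 = 1361043*(-1/704) + 1386359/2187825 = -1361043/704 + 1386359/2187825 = -2976747904739/1540228800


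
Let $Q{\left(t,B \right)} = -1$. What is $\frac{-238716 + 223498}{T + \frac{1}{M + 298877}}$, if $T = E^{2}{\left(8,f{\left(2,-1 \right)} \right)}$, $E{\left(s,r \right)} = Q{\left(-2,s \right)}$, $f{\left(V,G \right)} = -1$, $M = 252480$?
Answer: $- \frac{4195275413}{275679} \approx -15218.0$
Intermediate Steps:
$E{\left(s,r \right)} = -1$
$T = 1$ ($T = \left(-1\right)^{2} = 1$)
$\frac{-238716 + 223498}{T + \frac{1}{M + 298877}} = \frac{-238716 + 223498}{1 + \frac{1}{252480 + 298877}} = - \frac{15218}{1 + \frac{1}{551357}} = - \frac{15218}{\frac{551358}{551357}} = \left(-15218\right) \frac{551357}{551358} = - \frac{4195275413}{275679}$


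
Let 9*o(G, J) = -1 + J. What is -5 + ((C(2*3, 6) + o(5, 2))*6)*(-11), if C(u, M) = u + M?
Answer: -2413/3 ≈ -804.33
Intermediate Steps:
o(G, J) = -⅑ + J/9 (o(G, J) = (-1 + J)/9 = -⅑ + J/9)
C(u, M) = M + u
-5 + ((C(2*3, 6) + o(5, 2))*6)*(-11) = -5 + (((6 + 2*3) + (-⅑ + (⅑)*2))*6)*(-11) = -5 + (((6 + 6) + (-⅑ + 2/9))*6)*(-11) = -5 + ((12 + ⅑)*6)*(-11) = -5 + ((109/9)*6)*(-11) = -5 + (218/3)*(-11) = -5 - 2398/3 = -2413/3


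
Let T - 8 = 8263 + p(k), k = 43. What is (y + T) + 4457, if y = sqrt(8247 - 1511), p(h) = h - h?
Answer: 12728 + 4*sqrt(421) ≈ 12810.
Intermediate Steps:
p(h) = 0
T = 8271 (T = 8 + (8263 + 0) = 8 + 8263 = 8271)
y = 4*sqrt(421) (y = sqrt(6736) = 4*sqrt(421) ≈ 82.073)
(y + T) + 4457 = (4*sqrt(421) + 8271) + 4457 = (8271 + 4*sqrt(421)) + 4457 = 12728 + 4*sqrt(421)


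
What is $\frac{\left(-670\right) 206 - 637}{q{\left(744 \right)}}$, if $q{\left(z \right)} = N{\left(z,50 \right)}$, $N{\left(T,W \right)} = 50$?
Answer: $- \frac{138657}{50} \approx -2773.1$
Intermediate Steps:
$q{\left(z \right)} = 50$
$\frac{\left(-670\right) 206 - 637}{q{\left(744 \right)}} = \frac{\left(-670\right) 206 - 637}{50} = \left(-138020 - 637\right) \frac{1}{50} = \left(-138657\right) \frac{1}{50} = - \frac{138657}{50}$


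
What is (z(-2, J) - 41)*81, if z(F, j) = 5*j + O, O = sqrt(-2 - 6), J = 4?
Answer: -1701 + 162*I*sqrt(2) ≈ -1701.0 + 229.1*I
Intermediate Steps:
O = 2*I*sqrt(2) (O = sqrt(-8) = 2*I*sqrt(2) ≈ 2.8284*I)
z(F, j) = 5*j + 2*I*sqrt(2)
(z(-2, J) - 41)*81 = ((5*4 + 2*I*sqrt(2)) - 41)*81 = ((20 + 2*I*sqrt(2)) - 41)*81 = (-21 + 2*I*sqrt(2))*81 = -1701 + 162*I*sqrt(2)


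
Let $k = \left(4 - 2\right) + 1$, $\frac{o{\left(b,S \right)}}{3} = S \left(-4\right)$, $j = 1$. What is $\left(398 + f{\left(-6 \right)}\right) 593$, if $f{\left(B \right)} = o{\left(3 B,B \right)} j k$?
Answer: $364102$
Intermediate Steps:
$o{\left(b,S \right)} = - 12 S$ ($o{\left(b,S \right)} = 3 S \left(-4\right) = 3 \left(- 4 S\right) = - 12 S$)
$k = 3$ ($k = 2 + 1 = 3$)
$f{\left(B \right)} = - 36 B$ ($f{\left(B \right)} = - 12 B 1 \cdot 3 = - 12 B 3 = - 36 B$)
$\left(398 + f{\left(-6 \right)}\right) 593 = \left(398 - -216\right) 593 = \left(398 + 216\right) 593 = 614 \cdot 593 = 364102$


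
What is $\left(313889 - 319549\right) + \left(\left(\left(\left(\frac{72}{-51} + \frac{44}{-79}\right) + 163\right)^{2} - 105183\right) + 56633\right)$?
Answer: $- \frac{51005262065}{1803649} \approx -28279.0$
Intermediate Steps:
$\left(313889 - 319549\right) + \left(\left(\left(\left(\frac{72}{-51} + \frac{44}{-79}\right) + 163\right)^{2} - 105183\right) + 56633\right) = -5660 + \left(\left(\left(\left(72 \left(- \frac{1}{51}\right) + 44 \left(- \frac{1}{79}\right)\right) + 163\right)^{2} - 105183\right) + 56633\right) = -5660 + \left(\left(\left(\left(- \frac{24}{17} - \frac{44}{79}\right) + 163\right)^{2} - 105183\right) + 56633\right) = -5660 + \left(\left(\left(- \frac{2644}{1343} + 163\right)^{2} - 105183\right) + 56633\right) = -5660 + \left(\left(\left(\frac{216265}{1343}\right)^{2} - 105183\right) + 56633\right) = -5660 + \left(\left(\frac{46770550225}{1803649} - 105183\right) + 56633\right) = -5660 + \left(- \frac{142942662542}{1803649} + 56633\right) = -5660 - \frac{40796608725}{1803649} = - \frac{51005262065}{1803649}$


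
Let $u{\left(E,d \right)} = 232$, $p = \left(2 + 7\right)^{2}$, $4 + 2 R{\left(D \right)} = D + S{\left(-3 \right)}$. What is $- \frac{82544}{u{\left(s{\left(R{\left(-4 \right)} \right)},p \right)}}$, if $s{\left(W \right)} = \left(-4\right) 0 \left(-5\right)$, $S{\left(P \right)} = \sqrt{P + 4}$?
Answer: $- \frac{10318}{29} \approx -355.79$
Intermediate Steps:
$S{\left(P \right)} = \sqrt{4 + P}$
$R{\left(D \right)} = - \frac{3}{2} + \frac{D}{2}$ ($R{\left(D \right)} = -2 + \frac{D + \sqrt{4 - 3}}{2} = -2 + \frac{D + \sqrt{1}}{2} = -2 + \frac{D + 1}{2} = -2 + \frac{1 + D}{2} = -2 + \left(\frac{1}{2} + \frac{D}{2}\right) = - \frac{3}{2} + \frac{D}{2}$)
$p = 81$ ($p = 9^{2} = 81$)
$s{\left(W \right)} = 0$ ($s{\left(W \right)} = 0 \left(-5\right) = 0$)
$- \frac{82544}{u{\left(s{\left(R{\left(-4 \right)} \right)},p \right)}} = - \frac{82544}{232} = \left(-82544\right) \frac{1}{232} = - \frac{10318}{29}$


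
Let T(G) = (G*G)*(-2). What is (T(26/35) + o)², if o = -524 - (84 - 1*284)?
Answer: 158604655504/1500625 ≈ 1.0569e+5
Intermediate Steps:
T(G) = -2*G² (T(G) = G²*(-2) = -2*G²)
o = -324 (o = -524 - (84 - 284) = -524 - 1*(-200) = -524 + 200 = -324)
(T(26/35) + o)² = (-2*(26/35)² - 324)² = (-2*676/1225 - 324)² = (-1352/1225 - 324)² = (-398252/1225)² = 158604655504/1500625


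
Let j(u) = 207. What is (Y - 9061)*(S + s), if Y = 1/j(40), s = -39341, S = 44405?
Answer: -3166056688/69 ≈ -4.5885e+7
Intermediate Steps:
Y = 1/207 ≈ 0.0048309
(Y - 9061)*(S + s) = (1/207 - 9061)*(44405 - 39341) = -1875626/207*5064 = -3166056688/69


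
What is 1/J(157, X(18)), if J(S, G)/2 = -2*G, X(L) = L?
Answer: -1/72 ≈ -0.013889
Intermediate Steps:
J(S, G) = -4*G (J(S, G) = 2*(-2*G) = -4*G)
1/J(157, X(18)) = 1/(-4*18) = 1/(-72) = -1/72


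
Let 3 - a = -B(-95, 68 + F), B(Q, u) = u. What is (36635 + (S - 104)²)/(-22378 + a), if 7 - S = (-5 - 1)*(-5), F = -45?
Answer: -13191/5588 ≈ -2.3606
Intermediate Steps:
S = -23 (S = 7 - (-5 - 1)*(-5) = 7 - (-6)*(-5) = 7 - 1*30 = 7 - 30 = -23)
a = 26 (a = 3 - (-1)*(68 - 45) = 3 - (-1)*23 = 3 - 1*(-23) = 3 + 23 = 26)
(36635 + (S - 104)²)/(-22378 + a) = (36635 + (-23 - 104)²)/(-22378 + 26) = (36635 + (-127)²)/(-22352) = (36635 + 16129)*(-1/22352) = 52764*(-1/22352) = -13191/5588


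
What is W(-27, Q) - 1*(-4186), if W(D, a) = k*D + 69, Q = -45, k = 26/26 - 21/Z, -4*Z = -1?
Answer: 6496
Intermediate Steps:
Z = ¼ (Z = -¼*(-1) = ¼ ≈ 0.25000)
k = -83 (k = 26/26 - 21/¼ = 26*(1/26) - 21*4 = 1 - 84 = -83)
W(D, a) = 69 - 83*D (W(D, a) = -83*D + 69 = 69 - 83*D)
W(-27, Q) - 1*(-4186) = (69 - 83*(-27)) - 1*(-4186) = (69 + 2241) + 4186 = 2310 + 4186 = 6496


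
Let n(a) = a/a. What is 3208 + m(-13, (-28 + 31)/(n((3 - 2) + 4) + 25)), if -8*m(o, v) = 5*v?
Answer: 667249/208 ≈ 3207.9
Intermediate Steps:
n(a) = 1
m(o, v) = -5*v/8
3208 + m(-13, (-28 + 31)/(n((3 - 2) + 4) + 25)) = 3208 - 5*(-28 + 31)/(8*(1 + 25)) = 3208 - 15/(8*26) = 3208 - 5/8*3/26 = 3208 - 15/208 = 667249/208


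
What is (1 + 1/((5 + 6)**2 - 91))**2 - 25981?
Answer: -23381939/900 ≈ -25980.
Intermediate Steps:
(1 + 1/((5 + 6)**2 - 91))**2 - 25981 = (1 + 1/(11**2 - 91))**2 - 25981 = (1 + 1/(121 - 91))**2 - 25981 = (1 + 1/30)**2 - 25981 = (31/30)**2 - 25981 = 961/900 - 25981 = -23381939/900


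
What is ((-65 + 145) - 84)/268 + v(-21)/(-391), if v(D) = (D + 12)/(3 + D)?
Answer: -849/52394 ≈ -0.016204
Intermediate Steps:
v(D) = (12 + D)/(3 + D)
((-65 + 145) - 84)/268 + v(-21)/(-391) = ((-65 + 145) - 84)/268 + ((12 - 21)/(3 - 21))/(-391) = (80 - 84)*(1/268) + (-9/(-18))*(-1/391) = -4*1/268 - 1/18*(-9)*(-1/391) = -1/67 + (½)*(-1/391) = -1/67 - 1/782 = -849/52394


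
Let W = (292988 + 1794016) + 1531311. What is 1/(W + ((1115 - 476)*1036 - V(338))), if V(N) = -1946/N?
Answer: 169/723374884 ≈ 2.3363e-7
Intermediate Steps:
W = 3618315 (W = 2087004 + 1531311 = 3618315)
1/(W + ((1115 - 476)*1036 - V(338))) = 1/(3618315 + ((1115 - 476)*1036 - (-1946)/338)) = 1/(3618315 + (639*1036 - (-1946)/338)) = 1/(3618315 + (662004 - 1*(-973/169))) = 1/(3618315 + (662004 + 973/169)) = 1/(3618315 + 111879649/169) = 1/(723374884/169) = 169/723374884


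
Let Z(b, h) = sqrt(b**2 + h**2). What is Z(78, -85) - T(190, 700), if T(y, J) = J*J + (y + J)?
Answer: -490890 + sqrt(13309) ≈ -4.9077e+5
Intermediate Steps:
T(y, J) = J + y + J**2 (T(y, J) = J**2 + (J + y) = J + y + J**2)
Z(78, -85) - T(190, 700) = sqrt(78**2 + (-85)**2) - (700 + 190 + 700**2) = sqrt(6084 + 7225) - (700 + 190 + 490000) = sqrt(13309) - 1*490890 = sqrt(13309) - 490890 = -490890 + sqrt(13309)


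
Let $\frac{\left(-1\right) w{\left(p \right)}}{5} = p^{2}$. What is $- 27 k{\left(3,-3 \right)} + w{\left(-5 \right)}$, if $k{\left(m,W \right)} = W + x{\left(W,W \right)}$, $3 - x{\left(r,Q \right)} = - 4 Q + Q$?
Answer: $118$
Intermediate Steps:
$x{\left(r,Q \right)} = 3 + 3 Q$ ($x{\left(r,Q \right)} = 3 - \left(- 4 Q + Q\right) = 3 - - 3 Q = 3 + 3 Q$)
$w{\left(p \right)} = - 5 p^{2}$
$k{\left(m,W \right)} = 3 + 4 W$ ($k{\left(m,W \right)} = W + \left(3 + 3 W\right) = 3 + 4 W$)
$- 27 k{\left(3,-3 \right)} + w{\left(-5 \right)} = - 27 \left(3 + 4 \left(-3\right)\right) - 5 \left(-5\right)^{2} = - 27 \left(3 - 12\right) - 125 = \left(-27\right) \left(-9\right) - 125 = 243 - 125 = 118$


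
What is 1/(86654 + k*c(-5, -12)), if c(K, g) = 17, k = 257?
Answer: 1/91023 ≈ 1.0986e-5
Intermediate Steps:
1/(86654 + k*c(-5, -12)) = 1/(86654 + 257*17) = 1/(86654 + 4369) = 1/91023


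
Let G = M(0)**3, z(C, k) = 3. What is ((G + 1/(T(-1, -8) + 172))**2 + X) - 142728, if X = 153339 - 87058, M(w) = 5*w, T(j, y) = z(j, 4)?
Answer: -2341189374/30625 ≈ -76447.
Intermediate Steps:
T(j, y) = 3
G = 0 (G = (5*0)**3 = 0**3 = 0)
X = 66281
((G + 1/(T(-1, -8) + 172))**2 + X) - 142728 = ((0 + 1/(3 + 172))**2 + 66281) - 142728 = ((0 + 1/175)**2 + 66281) - 142728 = ((1/175)**2 + 66281) - 142728 = (1/30625 + 66281) - 142728 = 2029855626/30625 - 142728 = -2341189374/30625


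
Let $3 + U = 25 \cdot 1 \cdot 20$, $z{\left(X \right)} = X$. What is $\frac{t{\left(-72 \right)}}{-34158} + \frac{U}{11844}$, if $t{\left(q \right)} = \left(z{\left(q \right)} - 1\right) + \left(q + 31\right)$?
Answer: $\frac{436351}{9632556} \approx 0.0453$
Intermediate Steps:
$U = 497$ ($U = -3 + 25 \cdot 1 \cdot 20 = -3 + 25 \cdot 20 = -3 + 500 = 497$)
$t{\left(q \right)} = 30 + 2 q$ ($t{\left(q \right)} = \left(q - 1\right) + \left(q + 31\right) = \left(-1 + q\right) + \left(31 + q\right) = 30 + 2 q$)
$\frac{t{\left(-72 \right)}}{-34158} + \frac{U}{11844} = \frac{30 + 2 \left(-72\right)}{-34158} + \frac{497}{11844} = \left(30 - 144\right) \left(- \frac{1}{34158}\right) + 497 \cdot \frac{1}{11844} = \left(-114\right) \left(- \frac{1}{34158}\right) + \frac{71}{1692} = \frac{19}{5693} + \frac{71}{1692} = \frac{436351}{9632556}$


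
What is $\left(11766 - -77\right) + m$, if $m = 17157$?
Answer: $29000$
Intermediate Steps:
$\left(11766 - -77\right) + m = \left(11766 - -77\right) + 17157 = \left(11766 + \left(144 - 67\right)\right) + 17157 = \left(11766 + 77\right) + 17157 = 11843 + 17157 = 29000$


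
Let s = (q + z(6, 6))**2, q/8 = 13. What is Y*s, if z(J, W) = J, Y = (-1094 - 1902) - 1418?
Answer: -53409400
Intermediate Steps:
Y = -4414 (Y = -2996 - 1418 = -4414)
q = 104 (q = 8*13 = 104)
s = 12100 (s = (104 + 6)**2 = 110**2 = 12100)
Y*s = -4414*12100 = -53409400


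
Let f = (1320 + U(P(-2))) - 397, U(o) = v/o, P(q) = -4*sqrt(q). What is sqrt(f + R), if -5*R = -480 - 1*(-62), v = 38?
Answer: sqrt(100660 + 475*I*sqrt(2))/10 ≈ 31.727 + 0.10586*I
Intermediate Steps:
U(o) = 38/o
f = 923 + 19*I*sqrt(2)/4 (f = (1320 + 38/((-4*I*sqrt(2)))) - 397 = (1320 + 38*(I*sqrt(2)/8)) - 397 = (1320 + 19*I*sqrt(2)/4) - 397 = 923 + 19*I*sqrt(2)/4 ≈ 923.0 + 6.7175*I)
R = 418/5 (R = -(-480 - 1*(-62))/5 = -(-480 + 62)/5 = -1/5*(-418) = 418/5 ≈ 83.600)
sqrt(f + R) = sqrt((923 + 19*I*sqrt(2)/4) + 418/5) = sqrt(5033/5 + 19*I*sqrt(2)/4)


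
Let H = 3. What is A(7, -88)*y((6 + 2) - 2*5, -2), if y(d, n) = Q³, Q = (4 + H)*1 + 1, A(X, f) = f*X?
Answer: -315392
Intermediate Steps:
A(X, f) = X*f
Q = 8 (Q = (4 + 3)*1 + 1 = 7*1 + 1 = 7 + 1 = 8)
y(d, n) = 512 (y(d, n) = 8³ = 512)
A(7, -88)*y((6 + 2) - 2*5, -2) = (7*(-88))*512 = -616*512 = -315392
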